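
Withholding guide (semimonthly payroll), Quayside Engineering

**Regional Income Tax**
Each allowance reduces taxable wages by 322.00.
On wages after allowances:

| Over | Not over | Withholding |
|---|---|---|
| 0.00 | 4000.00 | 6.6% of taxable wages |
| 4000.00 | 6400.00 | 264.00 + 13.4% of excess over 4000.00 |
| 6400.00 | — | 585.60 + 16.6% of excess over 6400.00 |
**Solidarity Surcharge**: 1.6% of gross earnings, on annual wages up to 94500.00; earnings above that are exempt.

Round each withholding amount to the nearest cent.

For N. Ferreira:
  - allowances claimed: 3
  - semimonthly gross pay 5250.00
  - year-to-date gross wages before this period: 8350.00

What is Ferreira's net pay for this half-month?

4863.94

Regional Income Tax: taxable = 5250.00 − 3×322.00 = 4284.00
  264.00 + 13.4% × (4284.00 − 4000.00) = 264.00 + 13.4% × 284.00 = 302.06
Solidarity Surcharge: 1.6% × 5250.00 = 84.00
Total withheld: 302.06 + 84.00 = 386.06
Net pay: 5250.00 − 386.06 = 4863.94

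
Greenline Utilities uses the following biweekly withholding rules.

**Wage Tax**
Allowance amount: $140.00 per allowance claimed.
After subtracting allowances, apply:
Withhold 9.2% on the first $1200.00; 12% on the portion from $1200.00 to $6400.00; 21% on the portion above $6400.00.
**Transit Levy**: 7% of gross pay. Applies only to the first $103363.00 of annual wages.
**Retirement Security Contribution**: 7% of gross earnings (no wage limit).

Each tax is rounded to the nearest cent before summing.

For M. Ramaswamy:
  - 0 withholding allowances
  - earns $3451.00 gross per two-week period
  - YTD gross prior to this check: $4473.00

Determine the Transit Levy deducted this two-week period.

Transit Levy: 7% × $3451.00 = $241.57

$241.57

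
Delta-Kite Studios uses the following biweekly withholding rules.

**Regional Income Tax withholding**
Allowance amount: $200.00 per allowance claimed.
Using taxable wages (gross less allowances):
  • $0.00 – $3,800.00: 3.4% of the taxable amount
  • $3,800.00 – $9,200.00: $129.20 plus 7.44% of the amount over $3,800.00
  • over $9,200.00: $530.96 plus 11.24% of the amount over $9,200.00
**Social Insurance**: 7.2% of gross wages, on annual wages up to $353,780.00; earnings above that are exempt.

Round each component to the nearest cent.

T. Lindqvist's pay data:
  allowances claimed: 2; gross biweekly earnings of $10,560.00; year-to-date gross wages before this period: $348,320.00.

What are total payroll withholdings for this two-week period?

$1,031.98

Regional Income Tax: taxable = $10,560.00 − 2×$200.00 = $10,160.00
  $530.96 + 11.24% × ($10,160.00 − $9,200.00) = $530.96 + 11.24% × $960.00 = $638.86
Social Insurance: cap $353,780.00 − YTD $348,320.00 = $5,460.00 subject; 7.2% × $5,460.00 = $393.12
Total: $638.86 + $393.12 = $1,031.98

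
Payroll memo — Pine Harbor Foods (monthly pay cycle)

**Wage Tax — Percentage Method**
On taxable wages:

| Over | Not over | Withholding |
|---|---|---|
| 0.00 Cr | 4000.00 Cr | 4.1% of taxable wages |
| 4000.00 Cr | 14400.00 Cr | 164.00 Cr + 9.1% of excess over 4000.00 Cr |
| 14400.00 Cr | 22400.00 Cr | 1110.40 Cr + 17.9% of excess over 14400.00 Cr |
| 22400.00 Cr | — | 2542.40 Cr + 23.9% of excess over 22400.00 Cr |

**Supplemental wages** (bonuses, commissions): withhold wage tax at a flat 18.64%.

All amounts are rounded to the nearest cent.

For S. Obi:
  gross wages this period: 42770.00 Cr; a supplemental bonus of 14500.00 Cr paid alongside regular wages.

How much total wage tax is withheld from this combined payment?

10113.63 Cr

Wage Tax: taxable = 42770.00 Cr
  2542.40 Cr + 23.9% × (42770.00 Cr − 22400.00 Cr) = 2542.40 Cr + 23.9% × 20370.00 Cr = 7410.83 Cr
Supplemental (18.64% flat on bonus): 18.64% × 14500.00 Cr = 2702.80 Cr
Total wage tax: 7410.83 Cr + 2702.80 Cr = 10113.63 Cr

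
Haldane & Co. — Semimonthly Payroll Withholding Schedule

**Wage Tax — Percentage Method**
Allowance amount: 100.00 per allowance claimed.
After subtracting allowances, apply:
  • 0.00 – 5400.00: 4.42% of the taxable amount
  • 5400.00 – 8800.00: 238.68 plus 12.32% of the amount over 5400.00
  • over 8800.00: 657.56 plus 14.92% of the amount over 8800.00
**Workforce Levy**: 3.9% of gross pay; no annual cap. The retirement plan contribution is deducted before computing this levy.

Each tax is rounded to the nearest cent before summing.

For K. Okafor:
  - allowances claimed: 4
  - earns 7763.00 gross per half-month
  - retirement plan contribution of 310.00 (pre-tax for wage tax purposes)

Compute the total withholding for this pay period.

Wage Tax: taxable = 7763.00 − 310.00 − 4×100.00 = 7053.00
  238.68 + 12.32% × (7053.00 − 5400.00) = 238.68 + 12.32% × 1653.00 = 442.33
Workforce Levy: 3.9% × 7453.00 = 290.67
Total: 442.33 + 290.67 = 733.00

733.00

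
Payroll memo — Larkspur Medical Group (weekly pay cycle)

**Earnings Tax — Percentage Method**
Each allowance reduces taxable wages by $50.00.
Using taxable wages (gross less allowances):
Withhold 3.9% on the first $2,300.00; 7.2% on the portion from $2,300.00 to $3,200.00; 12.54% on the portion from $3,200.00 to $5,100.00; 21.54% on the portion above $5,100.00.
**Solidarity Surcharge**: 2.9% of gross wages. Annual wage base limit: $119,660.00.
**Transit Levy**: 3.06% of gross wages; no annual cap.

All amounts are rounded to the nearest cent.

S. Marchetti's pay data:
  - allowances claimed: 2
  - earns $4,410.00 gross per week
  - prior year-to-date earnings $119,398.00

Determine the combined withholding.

$436.24

Earnings Tax: taxable = $4,410.00 − 2×$50.00 = $4,310.00
  $154.50 + 12.54% × ($4,310.00 − $3,200.00) = $154.50 + 12.54% × $1,110.00 = $293.69
Solidarity Surcharge: cap $119,660.00 − YTD $119,398.00 = $262.00 subject; 2.9% × $262.00 = $7.60
Transit Levy: 3.06% × $4,410.00 = $134.95
Total: $293.69 + $7.60 + $134.95 = $436.24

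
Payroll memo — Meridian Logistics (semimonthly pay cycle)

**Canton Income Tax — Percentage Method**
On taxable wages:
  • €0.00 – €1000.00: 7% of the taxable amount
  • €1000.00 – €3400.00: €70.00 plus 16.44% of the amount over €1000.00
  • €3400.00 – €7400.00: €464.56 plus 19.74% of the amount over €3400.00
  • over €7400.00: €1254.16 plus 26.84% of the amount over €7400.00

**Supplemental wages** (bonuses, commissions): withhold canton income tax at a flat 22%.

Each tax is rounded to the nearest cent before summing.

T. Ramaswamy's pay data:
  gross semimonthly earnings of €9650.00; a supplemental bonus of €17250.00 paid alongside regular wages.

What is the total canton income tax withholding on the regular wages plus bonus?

€5653.06

Canton Income Tax: taxable = €9650.00
  €1254.16 + 26.84% × (€9650.00 − €7400.00) = €1254.16 + 26.84% × €2250.00 = €1858.06
Supplemental (22% flat on bonus): 22% × €17250.00 = €3795.00
Total canton income tax: €1858.06 + €3795.00 = €5653.06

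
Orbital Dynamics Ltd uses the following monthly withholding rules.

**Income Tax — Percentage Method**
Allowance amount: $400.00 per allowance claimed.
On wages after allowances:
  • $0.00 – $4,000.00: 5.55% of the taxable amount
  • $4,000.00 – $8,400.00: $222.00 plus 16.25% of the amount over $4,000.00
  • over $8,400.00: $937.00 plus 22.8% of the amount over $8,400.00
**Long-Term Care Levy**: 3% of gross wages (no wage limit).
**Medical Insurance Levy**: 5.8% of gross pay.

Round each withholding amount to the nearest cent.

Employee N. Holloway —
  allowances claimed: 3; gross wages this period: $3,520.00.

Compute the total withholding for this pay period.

$438.52

Income Tax: taxable = $3,520.00 − 3×$400.00 = $2,320.00
  5.55% × $2,320.00 = $128.76
Long-Term Care Levy: 3% × $3,520.00 = $105.60
Medical Insurance Levy: 5.8% × $3,520.00 = $204.16
Total: $128.76 + $105.60 + $204.16 = $438.52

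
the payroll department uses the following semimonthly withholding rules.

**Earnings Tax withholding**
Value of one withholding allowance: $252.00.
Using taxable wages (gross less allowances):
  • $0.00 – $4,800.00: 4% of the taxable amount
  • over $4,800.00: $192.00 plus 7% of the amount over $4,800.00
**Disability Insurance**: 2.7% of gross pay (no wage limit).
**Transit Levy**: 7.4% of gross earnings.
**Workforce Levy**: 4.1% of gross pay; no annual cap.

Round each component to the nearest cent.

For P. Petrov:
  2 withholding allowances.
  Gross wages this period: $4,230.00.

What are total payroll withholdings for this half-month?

Earnings Tax: taxable = $4,230.00 − 2×$252.00 = $3,726.00
  4% × $3,726.00 = $149.04
Disability Insurance: 2.7% × $4,230.00 = $114.21
Transit Levy: 7.4% × $4,230.00 = $313.02
Workforce Levy: 4.1% × $4,230.00 = $173.43
Total: $149.04 + $114.21 + $313.02 + $173.43 = $749.70

$749.70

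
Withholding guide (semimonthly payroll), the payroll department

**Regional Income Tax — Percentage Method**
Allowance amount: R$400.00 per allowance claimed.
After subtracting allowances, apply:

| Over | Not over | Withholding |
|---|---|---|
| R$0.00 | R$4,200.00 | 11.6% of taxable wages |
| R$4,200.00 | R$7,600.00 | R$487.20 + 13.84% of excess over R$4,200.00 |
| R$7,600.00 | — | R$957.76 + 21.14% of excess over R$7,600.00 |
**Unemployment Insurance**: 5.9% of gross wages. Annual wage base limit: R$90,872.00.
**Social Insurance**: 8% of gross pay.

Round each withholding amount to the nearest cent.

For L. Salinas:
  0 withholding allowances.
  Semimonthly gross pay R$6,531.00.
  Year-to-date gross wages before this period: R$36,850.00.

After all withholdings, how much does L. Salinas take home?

Regional Income Tax: taxable = R$6,531.00
  R$487.20 + 13.84% × (R$6,531.00 − R$4,200.00) = R$487.20 + 13.84% × R$2,331.00 = R$809.81
Unemployment Insurance: 5.9% × R$6,531.00 = R$385.33
Social Insurance: 8% × R$6,531.00 = R$522.48
Total withheld: R$809.81 + R$385.33 + R$522.48 = R$1,717.62
Net pay: R$6,531.00 − R$1,717.62 = R$4,813.38

R$4,813.38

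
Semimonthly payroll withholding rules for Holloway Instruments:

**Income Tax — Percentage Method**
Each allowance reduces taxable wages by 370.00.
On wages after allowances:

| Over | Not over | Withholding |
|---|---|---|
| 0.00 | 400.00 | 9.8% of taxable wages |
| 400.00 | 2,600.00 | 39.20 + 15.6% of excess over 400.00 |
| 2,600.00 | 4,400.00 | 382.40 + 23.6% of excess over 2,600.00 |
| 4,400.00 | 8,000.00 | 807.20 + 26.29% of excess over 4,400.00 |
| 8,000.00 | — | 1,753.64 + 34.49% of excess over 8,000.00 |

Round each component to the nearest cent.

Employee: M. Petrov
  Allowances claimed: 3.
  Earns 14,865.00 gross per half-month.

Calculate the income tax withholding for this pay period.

Income Tax: taxable = 14,865.00 − 3×370.00 = 13,755.00
  1,753.64 + 34.49% × (13,755.00 − 8,000.00) = 1,753.64 + 34.49% × 5,755.00 = 3,738.54

3,738.54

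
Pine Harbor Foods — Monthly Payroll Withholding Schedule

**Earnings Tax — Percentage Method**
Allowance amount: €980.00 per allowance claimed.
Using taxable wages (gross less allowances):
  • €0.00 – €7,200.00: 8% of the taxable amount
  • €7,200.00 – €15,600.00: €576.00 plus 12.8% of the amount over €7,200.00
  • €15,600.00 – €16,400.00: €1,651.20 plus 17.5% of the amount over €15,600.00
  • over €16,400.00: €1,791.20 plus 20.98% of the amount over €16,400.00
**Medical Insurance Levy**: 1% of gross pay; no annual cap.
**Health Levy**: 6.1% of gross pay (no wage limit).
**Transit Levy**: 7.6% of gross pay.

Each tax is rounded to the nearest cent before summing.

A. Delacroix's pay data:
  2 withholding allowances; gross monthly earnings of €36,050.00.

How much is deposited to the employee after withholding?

Earnings Tax: taxable = €36,050.00 − 2×€980.00 = €34,090.00
  €1,791.20 + 20.98% × (€34,090.00 − €16,400.00) = €1,791.20 + 20.98% × €17,690.00 = €5,502.56
Medical Insurance Levy: 1% × €36,050.00 = €360.50
Health Levy: 6.1% × €36,050.00 = €2,199.05
Transit Levy: 7.6% × €36,050.00 = €2,739.80
Total withheld: €5,502.56 + €360.50 + €2,199.05 + €2,739.80 = €10,801.91
Net pay: €36,050.00 − €10,801.91 = €25,248.09

€25,248.09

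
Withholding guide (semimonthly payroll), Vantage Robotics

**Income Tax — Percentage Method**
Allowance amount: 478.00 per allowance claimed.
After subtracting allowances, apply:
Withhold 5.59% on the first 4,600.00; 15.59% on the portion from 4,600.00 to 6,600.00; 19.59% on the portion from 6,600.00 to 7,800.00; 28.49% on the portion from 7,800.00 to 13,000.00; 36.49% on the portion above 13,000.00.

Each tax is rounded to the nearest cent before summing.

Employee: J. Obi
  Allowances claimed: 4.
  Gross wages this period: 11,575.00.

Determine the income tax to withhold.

1,334.79

Income Tax: taxable = 11,575.00 − 4×478.00 = 9,663.00
  804.02 + 28.49% × (9,663.00 − 7,800.00) = 804.02 + 28.49% × 1,863.00 = 1,334.79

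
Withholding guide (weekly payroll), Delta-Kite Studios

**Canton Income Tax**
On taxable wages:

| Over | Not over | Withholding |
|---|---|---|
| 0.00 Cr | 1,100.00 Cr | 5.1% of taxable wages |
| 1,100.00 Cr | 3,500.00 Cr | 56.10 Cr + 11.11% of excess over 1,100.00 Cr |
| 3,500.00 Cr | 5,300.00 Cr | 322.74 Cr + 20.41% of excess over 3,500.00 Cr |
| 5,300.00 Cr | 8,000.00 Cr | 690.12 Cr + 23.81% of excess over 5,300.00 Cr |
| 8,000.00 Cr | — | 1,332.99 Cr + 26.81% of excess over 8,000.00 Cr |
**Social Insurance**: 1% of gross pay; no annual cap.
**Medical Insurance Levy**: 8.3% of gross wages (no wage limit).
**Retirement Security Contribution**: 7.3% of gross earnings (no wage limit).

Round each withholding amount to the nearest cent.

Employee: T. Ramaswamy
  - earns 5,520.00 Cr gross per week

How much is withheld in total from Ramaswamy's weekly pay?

Canton Income Tax: taxable = 5,520.00 Cr
  690.12 Cr + 23.81% × (5,520.00 Cr − 5,300.00 Cr) = 690.12 Cr + 23.81% × 220.00 Cr = 742.50 Cr
Social Insurance: 1% × 5,520.00 Cr = 55.20 Cr
Medical Insurance Levy: 8.3% × 5,520.00 Cr = 458.16 Cr
Retirement Security Contribution: 7.3% × 5,520.00 Cr = 402.96 Cr
Total: 742.50 Cr + 55.20 Cr + 458.16 Cr + 402.96 Cr = 1,658.82 Cr

1,658.82 Cr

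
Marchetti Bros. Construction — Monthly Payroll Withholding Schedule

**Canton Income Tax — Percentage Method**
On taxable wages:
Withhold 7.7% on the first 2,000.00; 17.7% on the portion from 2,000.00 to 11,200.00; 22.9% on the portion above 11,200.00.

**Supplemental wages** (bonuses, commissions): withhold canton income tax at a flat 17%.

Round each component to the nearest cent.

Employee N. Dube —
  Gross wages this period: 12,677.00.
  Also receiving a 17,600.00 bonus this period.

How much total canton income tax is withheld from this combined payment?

Canton Income Tax: taxable = 12,677.00
  1,782.40 + 22.9% × (12,677.00 − 11,200.00) = 1,782.40 + 22.9% × 1,477.00 = 2,120.63
Supplemental (17% flat on bonus): 17% × 17,600.00 = 2,992.00
Total canton income tax: 2,120.63 + 2,992.00 = 5,112.63

5,112.63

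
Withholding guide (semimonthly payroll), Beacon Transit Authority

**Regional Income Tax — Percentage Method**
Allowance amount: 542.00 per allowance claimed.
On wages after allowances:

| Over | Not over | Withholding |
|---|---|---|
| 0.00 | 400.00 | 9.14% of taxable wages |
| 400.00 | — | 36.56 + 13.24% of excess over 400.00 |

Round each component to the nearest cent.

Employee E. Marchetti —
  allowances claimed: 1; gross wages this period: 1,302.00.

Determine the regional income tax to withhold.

Regional Income Tax: taxable = 1,302.00 − 1×542.00 = 760.00
  36.56 + 13.24% × (760.00 − 400.00) = 36.56 + 13.24% × 360.00 = 84.22

84.22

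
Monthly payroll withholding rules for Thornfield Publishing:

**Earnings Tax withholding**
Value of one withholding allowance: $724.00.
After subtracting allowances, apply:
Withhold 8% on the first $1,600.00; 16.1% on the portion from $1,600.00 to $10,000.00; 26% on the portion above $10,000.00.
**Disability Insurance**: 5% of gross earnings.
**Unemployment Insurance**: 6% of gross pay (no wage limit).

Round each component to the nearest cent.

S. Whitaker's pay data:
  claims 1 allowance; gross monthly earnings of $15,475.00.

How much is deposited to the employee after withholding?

Earnings Tax: taxable = $15,475.00 − 1×$724.00 = $14,751.00
  $1,480.40 + 26% × ($14,751.00 − $10,000.00) = $1,480.40 + 26% × $4,751.00 = $2,715.66
Disability Insurance: 5% × $15,475.00 = $773.75
Unemployment Insurance: 6% × $15,475.00 = $928.50
Total withheld: $2,715.66 + $773.75 + $928.50 = $4,417.91
Net pay: $15,475.00 − $4,417.91 = $11,057.09

$11,057.09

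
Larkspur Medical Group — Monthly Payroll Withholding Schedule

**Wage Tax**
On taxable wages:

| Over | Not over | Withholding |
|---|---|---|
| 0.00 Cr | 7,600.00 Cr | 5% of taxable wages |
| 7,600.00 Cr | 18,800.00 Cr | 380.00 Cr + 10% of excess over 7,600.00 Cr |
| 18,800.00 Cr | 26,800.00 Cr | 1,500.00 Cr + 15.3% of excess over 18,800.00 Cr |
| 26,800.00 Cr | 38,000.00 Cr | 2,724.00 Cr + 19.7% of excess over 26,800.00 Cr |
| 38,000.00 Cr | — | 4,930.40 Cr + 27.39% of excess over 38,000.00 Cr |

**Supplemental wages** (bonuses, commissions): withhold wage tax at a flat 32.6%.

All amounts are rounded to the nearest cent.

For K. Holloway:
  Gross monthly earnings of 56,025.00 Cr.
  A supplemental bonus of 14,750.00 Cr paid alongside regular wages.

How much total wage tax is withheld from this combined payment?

14,675.95 Cr

Wage Tax: taxable = 56,025.00 Cr
  4,930.40 Cr + 27.39% × (56,025.00 Cr − 38,000.00 Cr) = 4,930.40 Cr + 27.39% × 18,025.00 Cr = 9,867.45 Cr
Supplemental (32.6% flat on bonus): 32.6% × 14,750.00 Cr = 4,808.50 Cr
Total wage tax: 9,867.45 Cr + 4,808.50 Cr = 14,675.95 Cr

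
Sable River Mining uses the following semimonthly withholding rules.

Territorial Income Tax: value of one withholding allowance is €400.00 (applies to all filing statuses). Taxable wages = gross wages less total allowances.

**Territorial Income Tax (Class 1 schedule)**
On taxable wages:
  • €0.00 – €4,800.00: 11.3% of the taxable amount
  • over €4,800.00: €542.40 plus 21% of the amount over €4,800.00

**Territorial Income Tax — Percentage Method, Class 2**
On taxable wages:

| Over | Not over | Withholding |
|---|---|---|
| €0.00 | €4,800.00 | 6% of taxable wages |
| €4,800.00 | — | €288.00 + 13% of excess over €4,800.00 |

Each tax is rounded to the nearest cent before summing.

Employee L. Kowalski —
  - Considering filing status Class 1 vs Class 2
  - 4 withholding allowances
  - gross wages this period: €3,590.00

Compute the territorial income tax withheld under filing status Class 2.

€119.40

Territorial Income Tax (Class 2): taxable = €3,590.00 − 4×€400.00 = €1,990.00
  6% × €1,990.00 = €119.40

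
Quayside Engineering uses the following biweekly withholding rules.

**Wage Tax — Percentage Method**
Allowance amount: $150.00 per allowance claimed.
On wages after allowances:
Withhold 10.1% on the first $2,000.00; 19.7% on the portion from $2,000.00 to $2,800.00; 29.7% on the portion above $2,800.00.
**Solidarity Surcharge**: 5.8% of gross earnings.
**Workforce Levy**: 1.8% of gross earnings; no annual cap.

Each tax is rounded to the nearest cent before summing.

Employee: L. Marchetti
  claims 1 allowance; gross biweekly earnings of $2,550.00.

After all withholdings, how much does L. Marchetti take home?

Wage Tax: taxable = $2,550.00 − 1×$150.00 = $2,400.00
  $202.00 + 19.7% × ($2,400.00 − $2,000.00) = $202.00 + 19.7% × $400.00 = $280.80
Solidarity Surcharge: 5.8% × $2,550.00 = $147.90
Workforce Levy: 1.8% × $2,550.00 = $45.90
Total withheld: $280.80 + $147.90 + $45.90 = $474.60
Net pay: $2,550.00 − $474.60 = $2,075.40

$2,075.40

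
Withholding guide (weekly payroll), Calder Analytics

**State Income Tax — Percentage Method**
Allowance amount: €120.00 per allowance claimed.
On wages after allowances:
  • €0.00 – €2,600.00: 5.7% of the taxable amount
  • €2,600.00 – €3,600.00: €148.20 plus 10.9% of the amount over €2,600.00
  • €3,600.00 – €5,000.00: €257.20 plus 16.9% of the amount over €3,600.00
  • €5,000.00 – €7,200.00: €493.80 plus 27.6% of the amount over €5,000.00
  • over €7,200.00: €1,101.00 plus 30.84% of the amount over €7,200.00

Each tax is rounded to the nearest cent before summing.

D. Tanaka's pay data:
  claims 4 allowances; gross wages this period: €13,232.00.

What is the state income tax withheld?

State Income Tax: taxable = €13,232.00 − 4×€120.00 = €12,752.00
  €1,101.00 + 30.84% × (€12,752.00 − €7,200.00) = €1,101.00 + 30.84% × €5,552.00 = €2,813.24

€2,813.24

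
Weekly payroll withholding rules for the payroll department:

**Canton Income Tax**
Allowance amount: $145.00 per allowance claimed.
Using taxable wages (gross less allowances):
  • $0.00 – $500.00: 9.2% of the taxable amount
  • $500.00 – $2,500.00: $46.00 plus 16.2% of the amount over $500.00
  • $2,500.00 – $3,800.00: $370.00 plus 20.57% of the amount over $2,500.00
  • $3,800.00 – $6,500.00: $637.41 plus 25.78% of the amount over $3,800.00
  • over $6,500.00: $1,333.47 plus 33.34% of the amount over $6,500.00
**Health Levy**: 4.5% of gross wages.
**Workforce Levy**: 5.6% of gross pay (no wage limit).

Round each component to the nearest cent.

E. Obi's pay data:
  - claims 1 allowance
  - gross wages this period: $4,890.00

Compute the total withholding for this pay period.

Canton Income Tax: taxable = $4,890.00 − 1×$145.00 = $4,745.00
  $637.41 + 25.78% × ($4,745.00 − $3,800.00) = $637.41 + 25.78% × $945.00 = $881.03
Health Levy: 4.5% × $4,890.00 = $220.05
Workforce Levy: 5.6% × $4,890.00 = $273.84
Total: $881.03 + $220.05 + $273.84 = $1,374.92

$1,374.92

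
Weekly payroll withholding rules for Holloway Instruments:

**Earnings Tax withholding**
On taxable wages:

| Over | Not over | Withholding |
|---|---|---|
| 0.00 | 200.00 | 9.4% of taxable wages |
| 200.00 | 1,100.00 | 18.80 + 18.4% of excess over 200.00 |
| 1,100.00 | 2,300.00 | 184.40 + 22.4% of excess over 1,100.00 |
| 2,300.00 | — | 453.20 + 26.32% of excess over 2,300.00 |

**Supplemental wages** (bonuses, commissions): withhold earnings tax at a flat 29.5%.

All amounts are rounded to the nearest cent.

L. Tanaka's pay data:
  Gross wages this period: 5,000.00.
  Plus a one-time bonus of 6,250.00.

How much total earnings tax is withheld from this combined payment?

3,007.59

Earnings Tax: taxable = 5,000.00
  453.20 + 26.32% × (5,000.00 − 2,300.00) = 453.20 + 26.32% × 2,700.00 = 1,163.84
Supplemental (29.5% flat on bonus): 29.5% × 6,250.00 = 1,843.75
Total earnings tax: 1,163.84 + 1,843.75 = 3,007.59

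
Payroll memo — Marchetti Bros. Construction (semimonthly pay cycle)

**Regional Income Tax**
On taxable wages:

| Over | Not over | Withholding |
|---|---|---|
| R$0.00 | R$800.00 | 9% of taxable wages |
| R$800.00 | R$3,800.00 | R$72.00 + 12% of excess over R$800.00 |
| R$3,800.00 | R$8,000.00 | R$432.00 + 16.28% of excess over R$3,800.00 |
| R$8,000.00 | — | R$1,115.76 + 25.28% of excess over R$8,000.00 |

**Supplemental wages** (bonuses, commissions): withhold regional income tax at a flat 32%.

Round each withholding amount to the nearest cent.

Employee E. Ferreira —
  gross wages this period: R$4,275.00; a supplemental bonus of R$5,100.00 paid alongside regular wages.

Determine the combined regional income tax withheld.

Regional Income Tax: taxable = R$4,275.00
  R$432.00 + 16.28% × (R$4,275.00 − R$3,800.00) = R$432.00 + 16.28% × R$475.00 = R$509.33
Supplemental (32% flat on bonus): 32% × R$5,100.00 = R$1,632.00
Total regional income tax: R$509.33 + R$1,632.00 = R$2,141.33

R$2,141.33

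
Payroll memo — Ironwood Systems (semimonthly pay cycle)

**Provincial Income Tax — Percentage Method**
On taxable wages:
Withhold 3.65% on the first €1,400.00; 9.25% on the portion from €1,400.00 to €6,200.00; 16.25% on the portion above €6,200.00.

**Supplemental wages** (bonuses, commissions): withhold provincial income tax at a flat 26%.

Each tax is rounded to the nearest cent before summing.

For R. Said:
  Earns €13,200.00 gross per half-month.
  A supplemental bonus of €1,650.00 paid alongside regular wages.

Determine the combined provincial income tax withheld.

Provincial Income Tax: taxable = €13,200.00
  €495.10 + 16.25% × (€13,200.00 − €6,200.00) = €495.10 + 16.25% × €7,000.00 = €1,632.60
Supplemental (26% flat on bonus): 26% × €1,650.00 = €429.00
Total provincial income tax: €1,632.60 + €429.00 = €2,061.60

€2,061.60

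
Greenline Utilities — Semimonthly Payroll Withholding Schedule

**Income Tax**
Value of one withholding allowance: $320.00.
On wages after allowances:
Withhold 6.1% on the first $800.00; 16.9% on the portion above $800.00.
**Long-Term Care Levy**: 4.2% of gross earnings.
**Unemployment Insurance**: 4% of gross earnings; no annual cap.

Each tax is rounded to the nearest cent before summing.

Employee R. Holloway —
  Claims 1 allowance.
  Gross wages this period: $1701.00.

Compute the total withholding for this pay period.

Income Tax: taxable = $1701.00 − 1×$320.00 = $1381.00
  $48.80 + 16.9% × ($1381.00 − $800.00) = $48.80 + 16.9% × $581.00 = $146.99
Long-Term Care Levy: 4.2% × $1701.00 = $71.44
Unemployment Insurance: 4% × $1701.00 = $68.04
Total: $146.99 + $71.44 + $68.04 = $286.47

$286.47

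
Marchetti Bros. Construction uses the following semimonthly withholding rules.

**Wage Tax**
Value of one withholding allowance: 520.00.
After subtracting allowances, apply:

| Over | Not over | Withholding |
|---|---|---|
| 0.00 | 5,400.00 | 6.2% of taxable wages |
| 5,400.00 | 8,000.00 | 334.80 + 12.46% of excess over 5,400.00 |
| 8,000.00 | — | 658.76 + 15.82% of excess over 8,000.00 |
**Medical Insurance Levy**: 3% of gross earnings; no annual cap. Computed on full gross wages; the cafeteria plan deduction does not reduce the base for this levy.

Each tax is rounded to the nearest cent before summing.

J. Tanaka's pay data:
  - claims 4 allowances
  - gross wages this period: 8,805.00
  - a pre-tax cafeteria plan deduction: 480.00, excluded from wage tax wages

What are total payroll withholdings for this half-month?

704.24

Wage Tax: taxable = 8,805.00 − 480.00 − 4×520.00 = 6,245.00
  334.80 + 12.46% × (6,245.00 − 5,400.00) = 334.80 + 12.46% × 845.00 = 440.09
Medical Insurance Levy: 3% × 8,805.00 = 264.15
Total: 440.09 + 264.15 = 704.24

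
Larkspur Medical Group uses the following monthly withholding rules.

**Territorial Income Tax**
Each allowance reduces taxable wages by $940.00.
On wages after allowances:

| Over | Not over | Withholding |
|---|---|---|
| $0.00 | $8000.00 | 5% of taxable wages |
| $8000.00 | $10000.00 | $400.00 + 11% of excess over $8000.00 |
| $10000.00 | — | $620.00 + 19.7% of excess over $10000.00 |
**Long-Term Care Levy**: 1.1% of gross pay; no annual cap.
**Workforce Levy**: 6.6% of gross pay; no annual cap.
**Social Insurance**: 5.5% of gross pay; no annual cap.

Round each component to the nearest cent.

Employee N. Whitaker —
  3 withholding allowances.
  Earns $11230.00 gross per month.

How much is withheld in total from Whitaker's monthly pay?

$1927.46

Territorial Income Tax: taxable = $11230.00 − 3×$940.00 = $8410.00
  $400.00 + 11% × ($8410.00 − $8000.00) = $400.00 + 11% × $410.00 = $445.10
Long-Term Care Levy: 1.1% × $11230.00 = $123.53
Workforce Levy: 6.6% × $11230.00 = $741.18
Social Insurance: 5.5% × $11230.00 = $617.65
Total: $445.10 + $123.53 + $741.18 + $617.65 = $1927.46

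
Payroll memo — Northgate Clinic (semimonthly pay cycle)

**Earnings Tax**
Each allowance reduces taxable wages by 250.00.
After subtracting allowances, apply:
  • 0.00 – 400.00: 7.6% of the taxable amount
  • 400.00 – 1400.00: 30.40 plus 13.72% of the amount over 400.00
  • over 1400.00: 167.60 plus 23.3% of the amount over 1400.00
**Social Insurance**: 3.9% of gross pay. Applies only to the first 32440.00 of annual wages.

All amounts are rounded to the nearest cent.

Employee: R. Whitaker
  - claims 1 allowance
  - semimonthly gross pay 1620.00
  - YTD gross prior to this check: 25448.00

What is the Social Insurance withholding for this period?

63.18

Social Insurance: 3.9% × 1620.00 = 63.18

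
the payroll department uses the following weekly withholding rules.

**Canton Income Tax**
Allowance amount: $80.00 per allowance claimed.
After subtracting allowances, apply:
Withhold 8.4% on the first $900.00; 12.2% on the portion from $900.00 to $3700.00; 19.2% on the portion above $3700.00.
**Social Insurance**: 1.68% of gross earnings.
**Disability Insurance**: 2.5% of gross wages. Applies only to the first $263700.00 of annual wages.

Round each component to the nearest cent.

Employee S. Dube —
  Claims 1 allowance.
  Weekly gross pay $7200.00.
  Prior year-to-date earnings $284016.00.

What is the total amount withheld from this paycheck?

Canton Income Tax: taxable = $7200.00 − 1×$80.00 = $7120.00
  $417.20 + 19.2% × ($7120.00 − $3700.00) = $417.20 + 19.2% × $3420.00 = $1073.84
Social Insurance: 1.68% × $7200.00 = $120.96
Disability Insurance: YTD $284016.00 ≥ cap $263700.00 → $0.00
Total: $1073.84 + $120.96 + $0.00 = $1194.80

$1194.80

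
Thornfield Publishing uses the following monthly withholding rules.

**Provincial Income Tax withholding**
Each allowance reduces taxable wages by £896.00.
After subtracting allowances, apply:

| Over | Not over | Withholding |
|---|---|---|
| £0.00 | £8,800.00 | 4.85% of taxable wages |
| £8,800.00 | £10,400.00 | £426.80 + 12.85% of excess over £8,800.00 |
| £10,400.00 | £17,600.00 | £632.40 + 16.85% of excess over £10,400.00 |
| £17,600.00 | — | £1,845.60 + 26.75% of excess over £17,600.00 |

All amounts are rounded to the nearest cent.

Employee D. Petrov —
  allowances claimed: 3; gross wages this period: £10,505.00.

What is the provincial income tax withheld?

£379.12

Provincial Income Tax: taxable = £10,505.00 − 3×£896.00 = £7,817.00
  4.85% × £7,817.00 = £379.12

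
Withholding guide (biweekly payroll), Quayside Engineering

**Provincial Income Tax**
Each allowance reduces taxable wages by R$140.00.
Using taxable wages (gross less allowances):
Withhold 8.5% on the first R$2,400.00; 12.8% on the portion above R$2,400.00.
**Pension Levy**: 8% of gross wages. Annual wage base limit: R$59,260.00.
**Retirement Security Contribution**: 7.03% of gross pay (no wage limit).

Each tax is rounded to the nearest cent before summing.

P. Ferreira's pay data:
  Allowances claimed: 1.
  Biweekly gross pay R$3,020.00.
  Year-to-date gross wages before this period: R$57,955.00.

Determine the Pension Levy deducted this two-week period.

Pension Levy: cap R$59,260.00 − YTD R$57,955.00 = R$1,305.00 subject; 8% × R$1,305.00 = R$104.40

R$104.40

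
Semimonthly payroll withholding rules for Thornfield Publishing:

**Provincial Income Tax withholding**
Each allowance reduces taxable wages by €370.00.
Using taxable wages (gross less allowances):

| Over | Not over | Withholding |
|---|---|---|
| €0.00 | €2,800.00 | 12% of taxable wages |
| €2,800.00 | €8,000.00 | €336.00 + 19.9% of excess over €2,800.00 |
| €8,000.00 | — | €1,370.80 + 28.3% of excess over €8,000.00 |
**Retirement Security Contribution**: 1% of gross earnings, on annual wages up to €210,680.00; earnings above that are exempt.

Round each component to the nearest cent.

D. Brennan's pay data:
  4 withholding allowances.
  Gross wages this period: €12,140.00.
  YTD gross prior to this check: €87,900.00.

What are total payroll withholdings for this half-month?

€2,244.98

Provincial Income Tax: taxable = €12,140.00 − 4×€370.00 = €10,660.00
  €1,370.80 + 28.3% × (€10,660.00 − €8,000.00) = €1,370.80 + 28.3% × €2,660.00 = €2,123.58
Retirement Security Contribution: 1% × €12,140.00 = €121.40
Total: €2,123.58 + €121.40 = €2,244.98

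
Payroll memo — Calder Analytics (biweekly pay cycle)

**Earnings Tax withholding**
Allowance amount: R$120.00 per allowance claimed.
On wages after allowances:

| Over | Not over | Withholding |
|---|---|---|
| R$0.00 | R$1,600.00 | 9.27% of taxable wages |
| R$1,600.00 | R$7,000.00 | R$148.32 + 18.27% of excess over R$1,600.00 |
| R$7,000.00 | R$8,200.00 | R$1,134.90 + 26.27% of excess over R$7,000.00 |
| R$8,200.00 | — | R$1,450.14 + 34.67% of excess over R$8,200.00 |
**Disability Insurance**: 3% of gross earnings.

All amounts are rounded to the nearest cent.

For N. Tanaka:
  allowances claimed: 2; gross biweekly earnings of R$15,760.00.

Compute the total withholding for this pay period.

R$4,460.78

Earnings Tax: taxable = R$15,760.00 − 2×R$120.00 = R$15,520.00
  R$1,450.14 + 34.67% × (R$15,520.00 − R$8,200.00) = R$1,450.14 + 34.67% × R$7,320.00 = R$3,987.98
Disability Insurance: 3% × R$15,760.00 = R$472.80
Total: R$3,987.98 + R$472.80 = R$4,460.78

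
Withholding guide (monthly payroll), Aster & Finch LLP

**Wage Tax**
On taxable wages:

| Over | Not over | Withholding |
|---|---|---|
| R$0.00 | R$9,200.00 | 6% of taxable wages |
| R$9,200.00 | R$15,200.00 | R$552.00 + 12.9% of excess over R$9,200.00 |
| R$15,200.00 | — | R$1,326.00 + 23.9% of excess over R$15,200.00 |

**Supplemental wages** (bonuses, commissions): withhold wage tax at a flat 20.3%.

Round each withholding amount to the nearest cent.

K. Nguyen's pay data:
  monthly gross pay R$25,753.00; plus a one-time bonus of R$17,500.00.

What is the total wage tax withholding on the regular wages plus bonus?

R$7,400.67

Wage Tax: taxable = R$25,753.00
  R$1,326.00 + 23.9% × (R$25,753.00 − R$15,200.00) = R$1,326.00 + 23.9% × R$10,553.00 = R$3,848.17
Supplemental (20.3% flat on bonus): 20.3% × R$17,500.00 = R$3,552.50
Total wage tax: R$3,848.17 + R$3,552.50 = R$7,400.67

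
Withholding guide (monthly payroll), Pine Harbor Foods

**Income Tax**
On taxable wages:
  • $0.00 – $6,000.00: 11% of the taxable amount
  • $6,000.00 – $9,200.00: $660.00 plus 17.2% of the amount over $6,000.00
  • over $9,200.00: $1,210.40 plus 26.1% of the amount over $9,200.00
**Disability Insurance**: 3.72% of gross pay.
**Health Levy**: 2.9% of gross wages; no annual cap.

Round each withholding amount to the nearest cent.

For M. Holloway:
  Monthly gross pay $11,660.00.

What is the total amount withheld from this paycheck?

$2,624.35

Income Tax: taxable = $11,660.00
  $1,210.40 + 26.1% × ($11,660.00 − $9,200.00) = $1,210.40 + 26.1% × $2,460.00 = $1,852.46
Disability Insurance: 3.72% × $11,660.00 = $433.75
Health Levy: 2.9% × $11,660.00 = $338.14
Total: $1,852.46 + $433.75 + $338.14 = $2,624.35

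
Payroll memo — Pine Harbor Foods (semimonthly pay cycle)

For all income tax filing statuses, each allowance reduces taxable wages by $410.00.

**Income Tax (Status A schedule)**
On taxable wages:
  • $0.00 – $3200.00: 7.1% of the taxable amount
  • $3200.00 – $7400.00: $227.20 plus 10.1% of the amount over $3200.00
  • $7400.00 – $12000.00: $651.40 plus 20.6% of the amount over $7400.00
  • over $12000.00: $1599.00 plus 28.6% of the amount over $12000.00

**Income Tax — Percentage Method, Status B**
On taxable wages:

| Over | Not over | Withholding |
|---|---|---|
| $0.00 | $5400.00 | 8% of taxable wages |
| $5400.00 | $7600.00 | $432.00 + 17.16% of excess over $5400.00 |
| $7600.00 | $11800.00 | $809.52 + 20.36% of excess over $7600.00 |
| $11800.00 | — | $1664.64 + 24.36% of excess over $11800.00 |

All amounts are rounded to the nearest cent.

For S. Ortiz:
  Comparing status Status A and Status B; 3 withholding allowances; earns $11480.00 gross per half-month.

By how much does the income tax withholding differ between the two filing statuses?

Income Tax (Status A): taxable = $11480.00 − 3×$410.00 = $10250.00
  $651.40 + 20.6% × ($10250.00 − $7400.00) = $651.40 + 20.6% × $2850.00 = $1238.50
Income Tax (Status B): taxable = $11480.00 − 3×$410.00 = $10250.00
  $809.52 + 20.36% × ($10250.00 − $7600.00) = $809.52 + 20.36% × $2650.00 = $1349.06
Difference: |$1238.50 − $1349.06| = $110.56 (higher under Status B)

$110.56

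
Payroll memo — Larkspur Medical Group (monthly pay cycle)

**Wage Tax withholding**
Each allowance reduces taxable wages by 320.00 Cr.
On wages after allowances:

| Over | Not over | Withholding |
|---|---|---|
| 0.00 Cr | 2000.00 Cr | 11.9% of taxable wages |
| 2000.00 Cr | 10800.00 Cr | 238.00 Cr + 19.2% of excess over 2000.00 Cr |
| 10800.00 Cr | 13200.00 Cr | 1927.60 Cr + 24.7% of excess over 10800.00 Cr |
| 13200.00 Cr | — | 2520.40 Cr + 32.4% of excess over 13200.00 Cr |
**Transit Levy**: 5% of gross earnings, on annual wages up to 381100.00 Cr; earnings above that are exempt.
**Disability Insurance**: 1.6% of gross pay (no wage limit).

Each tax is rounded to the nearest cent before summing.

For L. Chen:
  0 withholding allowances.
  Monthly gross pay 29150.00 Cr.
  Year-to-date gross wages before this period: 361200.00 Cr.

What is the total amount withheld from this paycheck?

Wage Tax: taxable = 29150.00 Cr
  2520.40 Cr + 32.4% × (29150.00 Cr − 13200.00 Cr) = 2520.40 Cr + 32.4% × 15950.00 Cr = 7688.20 Cr
Transit Levy: cap 381100.00 Cr − YTD 361200.00 Cr = 19900.00 Cr subject; 5% × 19900.00 Cr = 995.00 Cr
Disability Insurance: 1.6% × 29150.00 Cr = 466.40 Cr
Total: 7688.20 Cr + 995.00 Cr + 466.40 Cr = 9149.60 Cr

9149.60 Cr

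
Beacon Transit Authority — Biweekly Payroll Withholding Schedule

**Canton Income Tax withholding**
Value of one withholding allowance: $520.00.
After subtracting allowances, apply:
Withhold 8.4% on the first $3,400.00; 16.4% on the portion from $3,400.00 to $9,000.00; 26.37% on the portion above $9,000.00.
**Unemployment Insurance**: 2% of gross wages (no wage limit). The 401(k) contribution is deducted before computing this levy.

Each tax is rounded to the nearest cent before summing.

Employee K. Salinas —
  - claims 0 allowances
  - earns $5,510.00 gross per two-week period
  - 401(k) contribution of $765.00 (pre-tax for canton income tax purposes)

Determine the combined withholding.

$601.08

Canton Income Tax: taxable = $5,510.00 − $765.00 = $4,745.00
  $285.60 + 16.4% × ($4,745.00 − $3,400.00) = $285.60 + 16.4% × $1,345.00 = $506.18
Unemployment Insurance: 2% × $4,745.00 = $94.90
Total: $506.18 + $94.90 = $601.08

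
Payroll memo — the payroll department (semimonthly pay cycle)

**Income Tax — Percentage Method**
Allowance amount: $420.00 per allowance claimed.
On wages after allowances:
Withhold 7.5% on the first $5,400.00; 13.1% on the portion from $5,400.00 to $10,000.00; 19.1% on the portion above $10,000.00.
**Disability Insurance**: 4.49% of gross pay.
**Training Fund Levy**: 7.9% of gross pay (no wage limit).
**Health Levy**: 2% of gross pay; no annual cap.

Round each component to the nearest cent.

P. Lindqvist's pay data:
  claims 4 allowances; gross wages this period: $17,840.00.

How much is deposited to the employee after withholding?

$13,088.66

Income Tax: taxable = $17,840.00 − 4×$420.00 = $16,160.00
  $1,007.60 + 19.1% × ($16,160.00 − $10,000.00) = $1,007.60 + 19.1% × $6,160.00 = $2,184.16
Disability Insurance: 4.49% × $17,840.00 = $801.02
Training Fund Levy: 7.9% × $17,840.00 = $1,409.36
Health Levy: 2% × $17,840.00 = $356.80
Total withheld: $2,184.16 + $801.02 + $1,409.36 + $356.80 = $4,751.34
Net pay: $17,840.00 − $4,751.34 = $13,088.66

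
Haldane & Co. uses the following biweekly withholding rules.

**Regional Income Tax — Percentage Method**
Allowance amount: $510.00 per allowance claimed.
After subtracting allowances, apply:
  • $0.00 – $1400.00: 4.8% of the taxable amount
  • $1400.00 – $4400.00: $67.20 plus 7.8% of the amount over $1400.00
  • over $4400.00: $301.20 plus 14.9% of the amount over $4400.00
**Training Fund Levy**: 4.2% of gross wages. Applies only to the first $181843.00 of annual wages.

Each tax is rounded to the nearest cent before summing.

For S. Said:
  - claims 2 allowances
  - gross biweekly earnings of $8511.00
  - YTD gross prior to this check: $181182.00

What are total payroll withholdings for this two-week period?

$789.52

Regional Income Tax: taxable = $8511.00 − 2×$510.00 = $7491.00
  $301.20 + 14.9% × ($7491.00 − $4400.00) = $301.20 + 14.9% × $3091.00 = $761.76
Training Fund Levy: cap $181843.00 − YTD $181182.00 = $661.00 subject; 4.2% × $661.00 = $27.76
Total: $761.76 + $27.76 = $789.52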